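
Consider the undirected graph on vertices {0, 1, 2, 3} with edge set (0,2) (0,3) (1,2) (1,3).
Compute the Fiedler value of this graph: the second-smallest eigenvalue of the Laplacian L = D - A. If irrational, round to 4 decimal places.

2

With the vertex order [0, 1, 2, 3], the degrees are [2, 2, 2, 2], giving D = diag(2, 2, 2, 2) and L = D - A. The smallest Laplacian eigenvalue is always 0. The next one, lambda_2 = 2, measures how hard the graph is to disconnect: larger values mean better connectivity.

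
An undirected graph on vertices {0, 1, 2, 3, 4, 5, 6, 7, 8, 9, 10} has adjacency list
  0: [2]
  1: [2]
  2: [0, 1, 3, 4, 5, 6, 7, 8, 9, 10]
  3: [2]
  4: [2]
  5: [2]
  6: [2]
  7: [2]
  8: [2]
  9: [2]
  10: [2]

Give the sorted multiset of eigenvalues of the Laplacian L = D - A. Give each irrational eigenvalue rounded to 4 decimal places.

[0, 1, 1, 1, 1, 1, 1, 1, 1, 1, 11]

Reading degrees in the order [0, 1, 2, 3, 4, 5, 6, 7, 8, 9, 10] gives [1, 1, 10, 1, 1, 1, 1, 1, 1, 1, 1]; set D = diag(1, 1, 10, 1, 1, 1, 1, 1, 1, 1, 1) and form L = D - A. Since every row of L sums to 0, the all-ones vector is in the kernel and 0 is an eigenvalue. The largest eigenvalue, 11, is at most the vertex count 11. By the matrix-tree theorem the graph has (1/11) * product of the nonzero eigenvalues = 1 spanning tree.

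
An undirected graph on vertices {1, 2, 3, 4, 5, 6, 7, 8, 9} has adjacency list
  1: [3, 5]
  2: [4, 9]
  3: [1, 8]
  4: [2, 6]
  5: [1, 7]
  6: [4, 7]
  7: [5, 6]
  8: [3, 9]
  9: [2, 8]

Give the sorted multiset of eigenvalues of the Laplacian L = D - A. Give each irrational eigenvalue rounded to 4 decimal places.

With the vertex order [1, 2, 3, 4, 5, 6, 7, 8, 9], the degrees are [2, 2, 2, 2, 2, 2, 2, 2, 2], giving D = diag(2, 2, 2, 2, 2, 2, 2, 2, 2) and L = D - A. Since every row of L sums to 0, the all-ones vector is in the kernel and 0 is an eigenvalue. The largest eigenvalue, 3.8794, is at most the vertex count 9.

[0, 0.4679, 0.4679, 1.6527, 1.6527, 3, 3, 3.8794, 3.8794]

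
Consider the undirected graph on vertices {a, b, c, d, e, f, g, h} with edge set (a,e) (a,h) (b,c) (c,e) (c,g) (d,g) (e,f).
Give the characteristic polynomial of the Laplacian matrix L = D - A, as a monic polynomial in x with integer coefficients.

With the vertex order [a, b, c, d, e, f, g, h], the degrees are [2, 1, 3, 1, 3, 1, 2, 1], giving D = diag(2, 1, 3, 1, 3, 1, 2, 1) and L = D - A. L has integer entries, so p(x) = det(xI - L) has integer coefficients. Expanding the determinant yields x^8 - 14x^7 + 76x^6 - 204x^5 + 286x^4 - 204x^3 + 68x^2 - 8x. The coefficient of x^7 equals -trace(L) = -14, matching the sum of degrees. The largest eigenvalue, 4.6855, is at most the vertex count 8.

x^8 - 14x^7 + 76x^6 - 204x^5 + 286x^4 - 204x^3 + 68x^2 - 8x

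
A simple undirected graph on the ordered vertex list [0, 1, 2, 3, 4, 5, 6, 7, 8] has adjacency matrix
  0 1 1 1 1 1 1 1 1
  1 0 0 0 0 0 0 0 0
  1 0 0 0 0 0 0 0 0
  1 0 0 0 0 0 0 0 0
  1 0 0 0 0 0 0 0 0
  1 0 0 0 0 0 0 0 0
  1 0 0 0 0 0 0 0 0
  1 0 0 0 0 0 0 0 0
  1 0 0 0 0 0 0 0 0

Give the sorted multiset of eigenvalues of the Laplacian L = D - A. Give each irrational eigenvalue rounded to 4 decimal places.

[0, 1, 1, 1, 1, 1, 1, 1, 9]

Each diagonal entry of L is the vertex degree and each off-diagonal entry is -1 where an edge is present, 0 otherwise; in the order [0, 1, 2, 3, 4, 5, 6, 7, 8] the diagonal is [8, 1, 1, 1, 1, 1, 1, 1, 1]. L is symmetric positive semidefinite, so every eigenvalue is real and nonnegative. There is one zero in the spectrum, matching the 1 component.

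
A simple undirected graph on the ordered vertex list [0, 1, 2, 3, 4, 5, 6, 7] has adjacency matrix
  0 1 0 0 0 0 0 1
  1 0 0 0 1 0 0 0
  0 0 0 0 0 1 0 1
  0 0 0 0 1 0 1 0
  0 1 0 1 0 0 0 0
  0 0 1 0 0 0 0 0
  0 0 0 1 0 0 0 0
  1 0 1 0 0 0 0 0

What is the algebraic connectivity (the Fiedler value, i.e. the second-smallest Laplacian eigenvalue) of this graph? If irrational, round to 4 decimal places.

Reading degrees in the order [0, 1, 2, 3, 4, 5, 6, 7] gives [2, 2, 2, 2, 2, 1, 1, 2]; set D = diag(2, 2, 2, 2, 2, 1, 1, 2) and form L = D - A. The sorted Laplacian eigenvalues are [0, 0.1522, 0.5858, 1.2346, 2, 2.7654, 3.4142, 3.8478]; the algebraic connectivity is the second entry, 0.1522.

0.1522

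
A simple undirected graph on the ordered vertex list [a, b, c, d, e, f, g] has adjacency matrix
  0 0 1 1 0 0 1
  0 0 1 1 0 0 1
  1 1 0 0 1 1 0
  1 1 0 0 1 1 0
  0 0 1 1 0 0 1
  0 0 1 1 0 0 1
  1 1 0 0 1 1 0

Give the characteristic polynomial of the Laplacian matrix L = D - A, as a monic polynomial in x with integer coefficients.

Each diagonal entry of L is the vertex degree and each off-diagonal entry is -1 where an edge is present, 0 otherwise; in the order [a, b, c, d, e, f, g] the diagonal is [3, 3, 4, 4, 3, 3, 4]. Computing det(xI - L) by cofactor expansion (or equivalently via sum-over-permutations) gives x^7 - 24x^6 + 234x^5 - 1192x^4 + 3357x^3 - 4968x^2 + 3024x. The coefficient of x^6 equals -trace(L) = -24, matching the sum of degrees. The eigenvalues sum to 24, which equals trace(L) = 2|E|.

x^7 - 24x^6 + 234x^5 - 1192x^4 + 3357x^3 - 4968x^2 + 3024x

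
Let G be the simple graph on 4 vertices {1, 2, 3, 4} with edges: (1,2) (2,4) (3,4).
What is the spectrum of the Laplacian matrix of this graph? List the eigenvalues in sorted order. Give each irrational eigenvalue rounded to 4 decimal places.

Reading degrees in the order [1, 2, 3, 4] gives [1, 2, 1, 2]; set D = diag(1, 2, 1, 2) and form L = D - A. Diagonalising L (or applying a numerical eigensolver to the 4x4 matrix) gives the spectrum above. The eigenvalues sum to 6, which equals trace(L) = 2|E|.

[0, 0.5858, 2, 3.4142]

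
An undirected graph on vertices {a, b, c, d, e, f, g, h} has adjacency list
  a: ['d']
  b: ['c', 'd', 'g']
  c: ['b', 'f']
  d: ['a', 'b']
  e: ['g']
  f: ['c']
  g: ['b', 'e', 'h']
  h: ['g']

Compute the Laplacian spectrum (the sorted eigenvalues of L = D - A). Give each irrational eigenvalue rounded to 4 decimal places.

Each diagonal entry of L is the vertex degree and each off-diagonal entry is -1 where an edge is present, 0 otherwise; in the order [a, b, c, d, e, f, g, h] the diagonal is [1, 3, 2, 2, 1, 1, 3, 1]. Since every row of L sums to 0, the all-ones vector is in the kernel and 0 is an eigenvalue. The largest eigenvalue, 4.6935, is at most the vertex count 8.

[0, 0.3065, 0.3820, 1, 1.6703, 2.6180, 3.3297, 4.6935]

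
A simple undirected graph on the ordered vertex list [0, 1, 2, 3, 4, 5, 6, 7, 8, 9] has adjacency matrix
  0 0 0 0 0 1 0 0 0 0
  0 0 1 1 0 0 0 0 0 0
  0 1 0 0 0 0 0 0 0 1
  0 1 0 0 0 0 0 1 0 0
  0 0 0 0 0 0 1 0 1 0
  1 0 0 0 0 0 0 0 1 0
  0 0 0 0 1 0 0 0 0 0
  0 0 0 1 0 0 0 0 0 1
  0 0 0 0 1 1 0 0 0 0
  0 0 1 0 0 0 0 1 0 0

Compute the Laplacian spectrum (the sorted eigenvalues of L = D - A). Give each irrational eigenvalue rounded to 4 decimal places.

[0, 0, 0.3820, 1.3820, 1.3820, 1.3820, 2.6180, 3.6180, 3.6180, 3.6180]

Reading degrees in the order [0, 1, 2, 3, 4, 5, 6, 7, 8, 9] gives [1, 2, 2, 2, 2, 2, 1, 2, 2, 2]; set D = diag(1, 2, 2, 2, 2, 2, 1, 2, 2, 2) and form L = D - A. Diagonalising L (or applying a numerical eigensolver to the 10x10 matrix) gives the spectrum above. The 2 zero eigenvalues correspond to the 2 connected components. There are 2 zeros in the spectrum, matching the 2 components.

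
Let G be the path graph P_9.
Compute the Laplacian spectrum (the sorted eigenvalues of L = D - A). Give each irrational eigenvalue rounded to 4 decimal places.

The graph has 9 vertices and degree multiset [2, 2, 2, 2, 2, 2, 2, 1, 1]; D is the diagonal matrix of degrees and L = D - A. L is symmetric positive semidefinite, so every eigenvalue is real and nonnegative. By the matrix-tree theorem the graph has (1/9) * product of the nonzero eigenvalues = 1 spanning tree. The eigenvalues sum to 16, which equals trace(L) = 2|E|.

[0, 0.1206, 0.4679, 1, 1.6527, 2.3473, 3, 3.5321, 3.8794]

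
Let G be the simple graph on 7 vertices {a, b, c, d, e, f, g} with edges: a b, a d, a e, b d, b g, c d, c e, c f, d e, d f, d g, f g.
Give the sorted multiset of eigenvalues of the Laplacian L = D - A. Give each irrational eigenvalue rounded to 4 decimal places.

Each diagonal entry of L is the vertex degree and each off-diagonal entry is -1 where an edge is present, 0 otherwise; in the order [a, b, c, d, e, f, g] the diagonal is [3, 3, 3, 6, 3, 3, 3]. Since every row of L sums to 0, the all-ones vector is in the kernel and 0 is an eigenvalue. By the matrix-tree theorem the graph has (1/7) * product of the nonzero eigenvalues = 320 spanning trees.

[0, 2, 2, 4, 4, 5, 7]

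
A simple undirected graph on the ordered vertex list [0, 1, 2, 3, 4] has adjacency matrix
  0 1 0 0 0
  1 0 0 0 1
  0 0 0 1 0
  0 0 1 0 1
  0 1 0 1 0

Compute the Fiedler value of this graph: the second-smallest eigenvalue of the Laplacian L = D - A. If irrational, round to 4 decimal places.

0.3820

Reading degrees in the order [0, 1, 2, 3, 4] gives [1, 2, 1, 2, 2]; set D = diag(1, 2, 1, 2, 2) and form L = D - A. The smallest Laplacian eigenvalue is always 0. The next one, lambda_2 = 0.3820, measures how hard the graph is to disconnect: larger values mean better connectivity. The eigenvalues sum to 8, which equals trace(L) = 2|E|. There is one zero in the spectrum, matching the 1 component.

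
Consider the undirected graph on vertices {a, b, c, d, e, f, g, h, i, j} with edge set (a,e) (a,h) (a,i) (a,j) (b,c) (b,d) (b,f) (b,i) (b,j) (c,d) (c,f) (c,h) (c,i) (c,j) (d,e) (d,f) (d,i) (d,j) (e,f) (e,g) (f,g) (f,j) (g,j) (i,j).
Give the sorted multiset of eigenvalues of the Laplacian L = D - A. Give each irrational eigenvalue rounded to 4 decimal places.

Each diagonal entry of L is the vertex degree and each off-diagonal entry is -1 where an edge is present, 0 otherwise; in the order [a, b, c, d, e, f, g, h, i, j] the diagonal is [4, 5, 6, 6, 4, 6, 3, 2, 5, 7]. L is symmetric positive semidefinite, so every eigenvalue is real and nonnegative. The single zero eigenvalue shows the graph is connected. The largest eigenvalue, 8.3103, is at most the vertex count 10.

[0, 1.6570, 2.5990, 3.6207, 4.4770, 6.0340, 6.4874, 7.2416, 7.5729, 8.3103]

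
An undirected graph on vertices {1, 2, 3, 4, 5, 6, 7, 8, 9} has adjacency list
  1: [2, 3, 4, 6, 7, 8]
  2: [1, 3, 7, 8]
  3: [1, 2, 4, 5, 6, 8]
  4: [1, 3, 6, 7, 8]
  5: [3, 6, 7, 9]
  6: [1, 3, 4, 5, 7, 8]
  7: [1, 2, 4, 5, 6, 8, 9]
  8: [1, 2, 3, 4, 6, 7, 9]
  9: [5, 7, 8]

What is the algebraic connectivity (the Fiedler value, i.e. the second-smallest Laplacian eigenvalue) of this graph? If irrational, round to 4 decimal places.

2.5695

With the vertex order [1, 2, 3, 4, 5, 6, 7, 8, 9], the degrees are [6, 4, 6, 5, 4, 6, 7, 7, 3], giving D = diag(6, 4, 6, 5, 4, 6, 7, 7, 3) and L = D - A. The sorted Laplacian eigenvalues are [0, 2.5695, 3.9058, 4.4420, 6.5235, 6.5967, 7.2505, 8.1078, 8.6042]; the algebraic connectivity is the second entry, 2.5695.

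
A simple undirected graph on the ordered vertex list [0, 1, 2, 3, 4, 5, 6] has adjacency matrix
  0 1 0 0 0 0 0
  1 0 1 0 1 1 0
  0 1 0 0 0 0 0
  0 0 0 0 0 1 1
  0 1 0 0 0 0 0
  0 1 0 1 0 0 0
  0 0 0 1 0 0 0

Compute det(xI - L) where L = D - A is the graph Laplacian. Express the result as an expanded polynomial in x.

x^7 - 12x^6 + 52x^5 - 104x^4 + 102x^3 - 46x^2 + 7x

Reading degrees in the order [0, 1, 2, 3, 4, 5, 6] gives [1, 4, 1, 2, 1, 2, 1]; set D = diag(1, 4, 1, 2, 1, 2, 1) and form L = D - A. L has integer entries, so p(x) = det(xI - L) has integer coefficients. Expanding the determinant yields x^7 - 12x^6 + 52x^5 - 104x^4 + 102x^3 - 46x^2 + 7x. The constant term is 0 because L is singular (the all-ones vector lies in its kernel). There is one zero in the spectrum, matching the 1 component.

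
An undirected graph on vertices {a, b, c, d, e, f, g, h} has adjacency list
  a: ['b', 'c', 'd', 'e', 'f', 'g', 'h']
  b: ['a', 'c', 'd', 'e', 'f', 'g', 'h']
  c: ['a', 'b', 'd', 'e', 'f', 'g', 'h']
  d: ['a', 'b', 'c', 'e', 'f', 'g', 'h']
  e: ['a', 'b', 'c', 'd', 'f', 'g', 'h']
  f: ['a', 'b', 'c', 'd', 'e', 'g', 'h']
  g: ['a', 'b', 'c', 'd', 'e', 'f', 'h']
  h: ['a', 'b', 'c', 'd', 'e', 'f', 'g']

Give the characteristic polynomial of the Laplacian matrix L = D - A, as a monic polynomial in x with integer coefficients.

With the vertex order [a, b, c, d, e, f, g, h], the degrees are [7, 7, 7, 7, 7, 7, 7, 7], giving D = diag(7, 7, 7, 7, 7, 7, 7, 7) and L = D - A. Computing det(xI - L) by cofactor expansion (or equivalently via sum-over-permutations) gives x^8 - 56x^7 + 1344x^6 - 17920x^5 + 143360x^4 - 688128x^3 + 1835008x^2 - 2097152x. The coefficient of x^7 equals -trace(L) = -56, matching the sum of degrees.

x^8 - 56x^7 + 1344x^6 - 17920x^5 + 143360x^4 - 688128x^3 + 1835008x^2 - 2097152x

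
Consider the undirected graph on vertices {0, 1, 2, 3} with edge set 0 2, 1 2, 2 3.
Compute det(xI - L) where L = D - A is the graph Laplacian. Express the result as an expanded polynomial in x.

x^4 - 6x^3 + 9x^2 - 4x

With the vertex order [0, 1, 2, 3], the degrees are [1, 1, 3, 1], giving D = diag(1, 1, 3, 1) and L = D - A. The eigenvalues of L are [0, 1, 1, 4]; the characteristic polynomial is the product of (x - lambda_i), which multiplies out to x^4 - 6x^3 + 9x^2 - 4x. Since p(0) = det(-L) = 0, x divides p(x). The eigenvalues sum to 6, which equals trace(L) = 2|E|.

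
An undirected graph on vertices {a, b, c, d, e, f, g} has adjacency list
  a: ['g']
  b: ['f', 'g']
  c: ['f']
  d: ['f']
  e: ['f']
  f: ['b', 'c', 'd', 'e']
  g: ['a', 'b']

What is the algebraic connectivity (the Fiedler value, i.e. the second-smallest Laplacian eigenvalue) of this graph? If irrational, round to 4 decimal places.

With the vertex order [a, b, c, d, e, f, g], the degrees are [1, 2, 1, 1, 1, 4, 2], giving D = diag(1, 2, 1, 1, 1, 4, 2) and L = D - A. Computing the eigenvalues of L and sorting gives [0, 0.2955, 1, 1, 1.4911, 3.1169, 5.0965]. The Fiedler value lambda_2 = 0.2955 is strictly positive, so the graph is connected. The eigenvalues sum to 12, which equals trace(L) = 2|E|.

0.2955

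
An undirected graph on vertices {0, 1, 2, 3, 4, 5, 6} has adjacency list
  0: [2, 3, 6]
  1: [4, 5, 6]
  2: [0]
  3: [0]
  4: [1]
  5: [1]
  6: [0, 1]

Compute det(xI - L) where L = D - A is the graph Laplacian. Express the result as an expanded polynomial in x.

With the vertex order [0, 1, 2, 3, 4, 5, 6], the degrees are [3, 3, 1, 1, 1, 1, 2], giving D = diag(3, 3, 1, 1, 1, 1, 2) and L = D - A. Computing det(xI - L) by cofactor expansion (or equivalently via sum-over-permutations) gives x^7 - 12x^6 + 53x^5 - 108x^4 + 107x^3 - 48x^2 + 7x. Since p(0) = det(-L) = 0, x divides p(x). The largest eigenvalue, 4.4142, is at most the vertex count 7. The eigenvalues sum to 12, which equals trace(L) = 2|E|.

x^7 - 12x^6 + 53x^5 - 108x^4 + 107x^3 - 48x^2 + 7x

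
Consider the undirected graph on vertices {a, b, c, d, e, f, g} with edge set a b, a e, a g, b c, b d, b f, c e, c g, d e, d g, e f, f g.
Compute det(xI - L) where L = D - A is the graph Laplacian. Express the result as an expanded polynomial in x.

With the vertex order [a, b, c, d, e, f, g], the degrees are [3, 4, 3, 3, 4, 3, 4], giving D = diag(3, 4, 3, 3, 4, 3, 4) and L = D - A. L has integer entries, so p(x) = det(xI - L) has integer coefficients. Expanding the determinant yields x^7 - 24x^6 + 234x^5 - 1192x^4 + 3357x^3 - 4968x^2 + 3024x. The constant term is 0 because L is singular (the all-ones vector lies in its kernel). By the matrix-tree theorem the graph has (1/7) * product of the nonzero eigenvalues = 432 spanning trees. The eigenvalues sum to 24, which equals trace(L) = 2|E|.

x^7 - 24x^6 + 234x^5 - 1192x^4 + 3357x^3 - 4968x^2 + 3024x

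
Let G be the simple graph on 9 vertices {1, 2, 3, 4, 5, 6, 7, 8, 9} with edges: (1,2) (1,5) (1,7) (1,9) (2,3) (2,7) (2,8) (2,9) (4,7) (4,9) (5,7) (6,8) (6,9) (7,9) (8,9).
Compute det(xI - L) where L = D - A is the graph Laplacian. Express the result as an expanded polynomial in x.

With the vertex order [1, 2, 3, 4, 5, 6, 7, 8, 9], the degrees are [4, 5, 1, 2, 2, 2, 5, 3, 6], giving D = diag(4, 5, 1, 2, 2, 2, 5, 3, 6) and L = D - A. L has integer entries, so p(x) = det(xI - L) has integer coefficients. Expanding the determinant yields x^9 - 30x^8 + 373x^7 - 2492x^6 + 9708x^5 - 22404x^4 + 29702x^3 - 20600x^2 + 5724x. The constant term is 0 because L is singular (the all-ones vector lies in its kernel).

x^9 - 30x^8 + 373x^7 - 2492x^6 + 9708x^5 - 22404x^4 + 29702x^3 - 20600x^2 + 5724x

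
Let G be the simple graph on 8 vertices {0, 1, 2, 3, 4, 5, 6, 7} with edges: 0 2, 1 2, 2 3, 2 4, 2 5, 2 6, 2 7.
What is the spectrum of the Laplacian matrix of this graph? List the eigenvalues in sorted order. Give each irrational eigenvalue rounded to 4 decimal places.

Each diagonal entry of L is the vertex degree and each off-diagonal entry is -1 where an edge is present, 0 otherwise; in the order [0, 1, 2, 3, 4, 5, 6, 7] the diagonal is [1, 1, 7, 1, 1, 1, 1, 1]. Since every row of L sums to 0, the all-ones vector is in the kernel and 0 is an eigenvalue.

[0, 1, 1, 1, 1, 1, 1, 8]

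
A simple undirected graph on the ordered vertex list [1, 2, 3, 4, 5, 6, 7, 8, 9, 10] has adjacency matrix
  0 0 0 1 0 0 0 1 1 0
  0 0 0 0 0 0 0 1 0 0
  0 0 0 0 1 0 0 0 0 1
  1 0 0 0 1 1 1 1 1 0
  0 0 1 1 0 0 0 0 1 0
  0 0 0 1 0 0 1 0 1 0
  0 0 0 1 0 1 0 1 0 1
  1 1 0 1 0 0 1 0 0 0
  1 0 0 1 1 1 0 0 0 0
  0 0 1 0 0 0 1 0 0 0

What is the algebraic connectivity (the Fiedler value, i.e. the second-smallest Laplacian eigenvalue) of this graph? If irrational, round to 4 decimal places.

Reading degrees in the order [1, 2, 3, 4, 5, 6, 7, 8, 9, 10] gives [3, 1, 2, 6, 3, 3, 4, 4, 4, 2]; set D = diag(3, 1, 2, 6, 3, 3, 4, 4, 4, 2) and form L = D - A. The smallest Laplacian eigenvalue is always 0. The next one, lambda_2 = 0.6823, measures how hard the graph is to disconnect: larger values mean better connectivity. By the matrix-tree theorem the graph has (1/10) * product of the nonzero eigenvalues = 1179 spanning trees.

0.6823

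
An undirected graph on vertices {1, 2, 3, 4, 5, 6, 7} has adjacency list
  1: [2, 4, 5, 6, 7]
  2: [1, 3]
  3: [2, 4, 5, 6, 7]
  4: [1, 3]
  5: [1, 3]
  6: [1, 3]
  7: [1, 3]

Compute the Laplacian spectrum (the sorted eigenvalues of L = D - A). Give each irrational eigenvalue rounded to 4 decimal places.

With the vertex order [1, 2, 3, 4, 5, 6, 7], the degrees are [5, 2, 5, 2, 2, 2, 2], giving D = diag(5, 2, 5, 2, 2, 2, 2) and L = D - A. The multiplicity of 0 as a Laplacian eigenvalue equals the number of connected components. The single zero eigenvalue shows the graph is connected. There is one zero in the spectrum, matching the 1 component.

[0, 2, 2, 2, 2, 5, 7]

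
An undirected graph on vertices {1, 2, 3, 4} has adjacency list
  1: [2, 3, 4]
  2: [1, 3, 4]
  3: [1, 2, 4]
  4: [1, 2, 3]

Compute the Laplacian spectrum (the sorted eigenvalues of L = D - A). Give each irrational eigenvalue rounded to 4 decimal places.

With the vertex order [1, 2, 3, 4], the degrees are [3, 3, 3, 3], giving D = diag(3, 3, 3, 3) and L = D - A. L is symmetric positive semidefinite, so every eigenvalue is real and nonnegative. The single zero eigenvalue shows the graph is connected. The eigenvalues sum to 12, which equals trace(L) = 2|E|. By the matrix-tree theorem the graph has (1/4) * product of the nonzero eigenvalues = 16 spanning trees.

[0, 4, 4, 4]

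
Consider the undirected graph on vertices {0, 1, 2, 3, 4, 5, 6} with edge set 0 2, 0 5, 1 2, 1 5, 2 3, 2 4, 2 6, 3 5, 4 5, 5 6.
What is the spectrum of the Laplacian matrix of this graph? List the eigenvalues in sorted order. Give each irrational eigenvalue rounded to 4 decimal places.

[0, 2, 2, 2, 2, 5, 7]

With the vertex order [0, 1, 2, 3, 4, 5, 6], the degrees are [2, 2, 5, 2, 2, 5, 2], giving D = diag(2, 2, 5, 2, 2, 5, 2) and L = D - A. L is symmetric positive semidefinite, so every eigenvalue is real and nonnegative. The single zero eigenvalue shows the graph is connected. The eigenvalues sum to 20, which equals trace(L) = 2|E|.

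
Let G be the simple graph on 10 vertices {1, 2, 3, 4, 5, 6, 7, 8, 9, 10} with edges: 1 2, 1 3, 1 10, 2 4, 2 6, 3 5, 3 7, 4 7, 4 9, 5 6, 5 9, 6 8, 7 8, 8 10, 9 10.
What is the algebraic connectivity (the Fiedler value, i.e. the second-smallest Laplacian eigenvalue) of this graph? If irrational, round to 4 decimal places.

2

Each diagonal entry of L is the vertex degree and each off-diagonal entry is -1 where an edge is present, 0 otherwise; in the order [1, 2, 3, 4, 5, 6, 7, 8, 9, 10] the diagonal is [3, 3, 3, 3, 3, 3, 3, 3, 3, 3]. The sorted Laplacian eigenvalues are [0, 2, 2, 2, 2, 2, 5, 5, 5, 5]; the algebraic connectivity is the second entry, 2. The largest eigenvalue, 5, is at most the vertex count 10. There is one zero in the spectrum, matching the 1 component.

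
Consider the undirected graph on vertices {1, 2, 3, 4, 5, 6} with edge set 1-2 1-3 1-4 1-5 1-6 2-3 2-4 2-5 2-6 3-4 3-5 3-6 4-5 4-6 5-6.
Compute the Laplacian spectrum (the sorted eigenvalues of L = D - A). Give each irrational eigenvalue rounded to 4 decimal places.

With the vertex order [1, 2, 3, 4, 5, 6], the degrees are [5, 5, 5, 5, 5, 5], giving D = diag(5, 5, 5, 5, 5, 5) and L = D - A. Diagonalising L (or applying a numerical eigensolver to the 6x6 matrix) gives the spectrum above. The largest eigenvalue, 6, is at most the vertex count 6. The eigenvalues sum to 30, which equals trace(L) = 2|E|.

[0, 6, 6, 6, 6, 6]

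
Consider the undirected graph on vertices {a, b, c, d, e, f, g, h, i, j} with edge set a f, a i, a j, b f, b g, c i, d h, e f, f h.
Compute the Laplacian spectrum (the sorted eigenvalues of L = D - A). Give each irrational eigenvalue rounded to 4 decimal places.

[0, 0.2263, 0.3820, 0.6274, 0.7726, 2, 2.2925, 2.6180, 3.6837, 5.3975]

With the vertex order [a, b, c, d, e, f, g, h, i, j], the degrees are [3, 2, 1, 1, 1, 4, 1, 2, 2, 1], giving D = diag(3, 2, 1, 1, 1, 4, 1, 2, 2, 1) and L = D - A. L is symmetric positive semidefinite, so every eigenvalue is real and nonnegative.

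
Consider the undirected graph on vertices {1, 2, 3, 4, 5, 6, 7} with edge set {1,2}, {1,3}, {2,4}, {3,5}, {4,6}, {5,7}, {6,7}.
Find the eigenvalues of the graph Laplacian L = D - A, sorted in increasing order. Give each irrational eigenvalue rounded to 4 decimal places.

Each diagonal entry of L is the vertex degree and each off-diagonal entry is -1 where an edge is present, 0 otherwise; in the order [1, 2, 3, 4, 5, 6, 7] the diagonal is [2, 2, 2, 2, 2, 2, 2]. Diagonalising L (or applying a numerical eigensolver to the 7x7 matrix) gives the spectrum above. The single zero eigenvalue shows the graph is connected. There is one zero in the spectrum, matching the 1 component. By the matrix-tree theorem the graph has (1/7) * product of the nonzero eigenvalues = 7 spanning trees.

[0, 0.7530, 0.7530, 2.4450, 2.4450, 3.8019, 3.8019]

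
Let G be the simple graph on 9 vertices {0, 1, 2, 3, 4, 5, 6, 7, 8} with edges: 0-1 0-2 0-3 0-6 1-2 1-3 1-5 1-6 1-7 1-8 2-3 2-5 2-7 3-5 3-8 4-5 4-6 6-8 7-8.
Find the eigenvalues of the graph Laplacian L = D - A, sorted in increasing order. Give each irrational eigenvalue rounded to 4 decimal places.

Reading degrees in the order [0, 1, 2, 3, 4, 5, 6, 7, 8] gives [4, 7, 5, 5, 2, 4, 4, 3, 4]; set D = diag(4, 7, 5, 5, 2, 4, 4, 3, 4) and form L = D - A. L is symmetric positive semidefinite, so every eigenvalue is real and nonnegative. The single zero eigenvalue shows the graph is connected. There is one zero in the spectrum, matching the 1 component. The largest eigenvalue, 8.0652, is at most the vertex count 9.

[0, 1.6185, 2.8861, 3.1241, 4.1261, 5.2502, 6.2868, 6.6431, 8.0652]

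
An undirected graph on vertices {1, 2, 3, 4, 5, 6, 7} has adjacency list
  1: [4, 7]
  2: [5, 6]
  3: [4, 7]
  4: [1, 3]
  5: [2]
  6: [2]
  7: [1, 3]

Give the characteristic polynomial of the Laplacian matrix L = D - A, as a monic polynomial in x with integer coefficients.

x^7 - 12x^6 + 55x^5 - 120x^4 + 124x^3 - 48x^2

With the vertex order [1, 2, 3, 4, 5, 6, 7], the degrees are [2, 2, 2, 2, 1, 1, 2], giving D = diag(2, 2, 2, 2, 1, 1, 2) and L = D - A. L has integer entries, so p(x) = det(xI - L) has integer coefficients. Expanding the determinant yields x^7 - 12x^6 + 55x^5 - 120x^4 + 124x^3 - 48x^2. Since p(0) = det(-L) = 0, x divides p(x). The largest eigenvalue, 4, is at most the vertex count 7.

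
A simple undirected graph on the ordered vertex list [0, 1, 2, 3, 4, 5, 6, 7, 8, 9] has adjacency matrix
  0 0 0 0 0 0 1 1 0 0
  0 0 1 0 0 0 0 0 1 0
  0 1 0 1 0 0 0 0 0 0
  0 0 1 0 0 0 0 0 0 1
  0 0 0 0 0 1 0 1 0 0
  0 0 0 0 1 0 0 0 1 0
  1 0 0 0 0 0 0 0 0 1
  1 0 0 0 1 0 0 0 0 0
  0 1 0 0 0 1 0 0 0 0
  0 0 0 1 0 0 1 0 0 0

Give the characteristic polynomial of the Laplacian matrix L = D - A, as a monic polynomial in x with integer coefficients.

Each diagonal entry of L is the vertex degree and each off-diagonal entry is -1 where an edge is present, 0 otherwise; in the order [0, 1, 2, 3, 4, 5, 6, 7, 8, 9] the diagonal is [2, 2, 2, 2, 2, 2, 2, 2, 2, 2]. Computing det(xI - L) by cofactor expansion (or equivalently via sum-over-permutations) gives x^10 - 20x^9 + 170x^8 - 800x^7 + 2275x^6 - 4004x^5 + 4290x^4 - 2640x^3 + 825x^2 - 100x. The coefficient of x^9 equals -trace(L) = -20, matching the sum of degrees. There is one zero in the spectrum, matching the 1 component.

x^10 - 20x^9 + 170x^8 - 800x^7 + 2275x^6 - 4004x^5 + 4290x^4 - 2640x^3 + 825x^2 - 100x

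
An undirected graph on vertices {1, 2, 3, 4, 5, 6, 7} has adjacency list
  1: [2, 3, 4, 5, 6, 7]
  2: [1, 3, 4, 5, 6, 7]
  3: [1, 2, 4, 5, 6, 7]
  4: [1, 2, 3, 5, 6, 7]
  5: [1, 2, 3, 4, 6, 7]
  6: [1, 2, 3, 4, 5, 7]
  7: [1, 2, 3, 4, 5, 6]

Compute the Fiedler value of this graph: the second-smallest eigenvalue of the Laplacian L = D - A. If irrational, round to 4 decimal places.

With the vertex order [1, 2, 3, 4, 5, 6, 7], the degrees are [6, 6, 6, 6, 6, 6, 6], giving D = diag(6, 6, 6, 6, 6, 6, 6) and L = D - A. The sorted Laplacian eigenvalues are [0, 7, 7, 7, 7, 7, 7]; the algebraic connectivity is the second entry, 7. The eigenvalues sum to 42, which equals trace(L) = 2|E|. By the matrix-tree theorem the graph has (1/7) * product of the nonzero eigenvalues = 16807 spanning trees.

7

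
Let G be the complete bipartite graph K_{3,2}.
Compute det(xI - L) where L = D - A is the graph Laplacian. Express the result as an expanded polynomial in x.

x^5 - 12x^4 + 51x^3 - 92x^2 + 60x

The graph has 5 vertices and degree multiset [3, 3, 2, 2, 2]; D is the diagonal matrix of degrees and L = D - A. L has integer entries, so p(x) = det(xI - L) has integer coefficients. Expanding the determinant yields x^5 - 12x^4 + 51x^3 - 92x^2 + 60x. The constant term is 0 because L is singular (the all-ones vector lies in its kernel). The eigenvalues sum to 12, which equals trace(L) = 2|E|.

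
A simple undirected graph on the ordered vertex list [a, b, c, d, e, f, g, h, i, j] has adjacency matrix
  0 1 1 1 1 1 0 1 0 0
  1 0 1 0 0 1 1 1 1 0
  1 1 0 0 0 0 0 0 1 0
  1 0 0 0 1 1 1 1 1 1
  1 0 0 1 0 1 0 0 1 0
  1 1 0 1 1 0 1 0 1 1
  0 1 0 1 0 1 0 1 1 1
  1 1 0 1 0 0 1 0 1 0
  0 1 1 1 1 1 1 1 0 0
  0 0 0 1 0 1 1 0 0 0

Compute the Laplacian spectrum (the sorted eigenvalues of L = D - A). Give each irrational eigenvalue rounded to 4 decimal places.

Reading degrees in the order [a, b, c, d, e, f, g, h, i, j] gives [6, 6, 3, 7, 4, 7, 6, 5, 7, 3]; set D = diag(6, 6, 3, 7, 4, 7, 6, 5, 7, 3) and form L = D - A. Since every row of L sums to 0, the all-ones vector is in the kernel and 0 is an eigenvalue. The single zero eigenvalue shows the graph is connected.

[0, 2.3415, 3.2973, 3.9590, 5.8827, 6.2388, 7.1030, 7.7466, 8.5443, 8.8869]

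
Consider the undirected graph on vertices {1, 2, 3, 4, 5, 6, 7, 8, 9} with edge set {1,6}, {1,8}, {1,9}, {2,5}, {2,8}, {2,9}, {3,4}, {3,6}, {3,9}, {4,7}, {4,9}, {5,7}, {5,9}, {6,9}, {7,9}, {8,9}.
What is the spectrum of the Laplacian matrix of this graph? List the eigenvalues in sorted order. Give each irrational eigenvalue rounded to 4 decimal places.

[0, 1.5858, 1.5858, 3, 3, 4.4142, 4.4142, 5, 9]

Reading degrees in the order [1, 2, 3, 4, 5, 6, 7, 8, 9] gives [3, 3, 3, 3, 3, 3, 3, 3, 8]; set D = diag(3, 3, 3, 3, 3, 3, 3, 3, 8) and form L = D - A. The multiplicity of 0 as a Laplacian eigenvalue equals the number of connected components. The single zero eigenvalue shows the graph is connected.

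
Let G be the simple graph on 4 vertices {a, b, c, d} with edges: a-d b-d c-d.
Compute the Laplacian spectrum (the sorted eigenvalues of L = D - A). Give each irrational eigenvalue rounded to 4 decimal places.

Reading degrees in the order [a, b, c, d] gives [1, 1, 1, 3]; set D = diag(1, 1, 1, 3) and form L = D - A. The multiplicity of 0 as a Laplacian eigenvalue equals the number of connected components. There is one zero in the spectrum, matching the 1 component.

[0, 1, 1, 4]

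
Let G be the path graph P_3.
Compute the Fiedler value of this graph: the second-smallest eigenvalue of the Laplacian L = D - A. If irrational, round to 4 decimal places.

1

The graph has 3 vertices and degree multiset [2, 1, 1]; D is the diagonal matrix of degrees and L = D - A. The smallest Laplacian eigenvalue is always 0. The next one, lambda_2 = 1, measures how hard the graph is to disconnect: larger values mean better connectivity. By the matrix-tree theorem the graph has (1/3) * product of the nonzero eigenvalues = 1 spanning tree. There is one zero in the spectrum, matching the 1 component.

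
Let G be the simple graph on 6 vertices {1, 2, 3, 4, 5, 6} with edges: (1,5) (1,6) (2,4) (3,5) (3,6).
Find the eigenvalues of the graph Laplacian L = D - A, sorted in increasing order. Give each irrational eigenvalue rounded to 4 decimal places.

Reading degrees in the order [1, 2, 3, 4, 5, 6] gives [2, 1, 2, 1, 2, 2]; set D = diag(2, 1, 2, 1, 2, 2) and form L = D - A. Diagonalising L (or applying a numerical eigensolver to the 6x6 matrix) gives the spectrum above. The 2 zero eigenvalues correspond to the 2 connected components. The largest eigenvalue, 4, is at most the vertex count 6. The eigenvalues sum to 10, which equals trace(L) = 2|E|.

[0, 0, 2, 2, 2, 4]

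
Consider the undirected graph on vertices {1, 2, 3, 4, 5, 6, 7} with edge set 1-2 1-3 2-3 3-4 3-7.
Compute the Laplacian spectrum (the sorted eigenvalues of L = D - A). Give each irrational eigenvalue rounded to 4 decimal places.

Each diagonal entry of L is the vertex degree and each off-diagonal entry is -1 where an edge is present, 0 otherwise; in the order [1, 2, 3, 4, 5, 6, 7] the diagonal is [2, 2, 4, 1, 0, 0, 1]. The multiplicity of 0 as a Laplacian eigenvalue equals the number of connected components. The 3 zero eigenvalues correspond to the 3 connected components. The eigenvalues sum to 10, which equals trace(L) = 2|E|.

[0, 0, 0, 1, 1, 3, 5]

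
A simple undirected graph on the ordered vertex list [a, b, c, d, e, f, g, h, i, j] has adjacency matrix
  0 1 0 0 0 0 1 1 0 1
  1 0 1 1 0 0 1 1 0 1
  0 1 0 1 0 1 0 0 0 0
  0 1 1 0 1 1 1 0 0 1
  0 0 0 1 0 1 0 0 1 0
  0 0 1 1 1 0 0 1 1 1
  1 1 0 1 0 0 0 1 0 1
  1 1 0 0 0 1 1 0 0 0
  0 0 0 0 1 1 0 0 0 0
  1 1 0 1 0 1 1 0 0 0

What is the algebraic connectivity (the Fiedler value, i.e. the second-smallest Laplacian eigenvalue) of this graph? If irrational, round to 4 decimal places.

1.1763

Each diagonal entry of L is the vertex degree and each off-diagonal entry is -1 where an edge is present, 0 otherwise; in the order [a, b, c, d, e, f, g, h, i, j] the diagonal is [4, 6, 3, 6, 3, 6, 5, 4, 2, 5]. Computing the eigenvalues of L and sorting gives [0, 1.1763, 2.5517, 3.4328, 4.2554, 5, 5.6426, 6.7105, 7.1935, 8.0372]. The Fiedler value lambda_2 = 1.1763 is strictly positive, so the graph is connected. There is one zero in the spectrum, matching the 1 component.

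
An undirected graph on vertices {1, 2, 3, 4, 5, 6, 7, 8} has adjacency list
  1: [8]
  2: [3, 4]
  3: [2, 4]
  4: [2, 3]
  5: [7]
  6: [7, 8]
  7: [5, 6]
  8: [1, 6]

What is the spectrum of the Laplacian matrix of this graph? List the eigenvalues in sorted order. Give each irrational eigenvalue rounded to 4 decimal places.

[0, 0, 0.3820, 1.3820, 2.6180, 3, 3, 3.6180]

Each diagonal entry of L is the vertex degree and each off-diagonal entry is -1 where an edge is present, 0 otherwise; in the order [1, 2, 3, 4, 5, 6, 7, 8] the diagonal is [1, 2, 2, 2, 1, 2, 2, 2]. The multiplicity of 0 as a Laplacian eigenvalue equals the number of connected components. The 2 zero eigenvalues correspond to the 2 connected components. The eigenvalues sum to 14, which equals trace(L) = 2|E|.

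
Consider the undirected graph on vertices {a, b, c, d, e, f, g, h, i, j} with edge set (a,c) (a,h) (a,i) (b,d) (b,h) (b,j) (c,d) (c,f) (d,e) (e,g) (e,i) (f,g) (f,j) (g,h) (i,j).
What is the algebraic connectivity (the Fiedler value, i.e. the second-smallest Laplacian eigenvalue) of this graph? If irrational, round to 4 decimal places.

Each diagonal entry of L is the vertex degree and each off-diagonal entry is -1 where an edge is present, 0 otherwise; in the order [a, b, c, d, e, f, g, h, i, j] the diagonal is [3, 3, 3, 3, 3, 3, 3, 3, 3, 3]. The smallest Laplacian eigenvalue is always 0. The next one, lambda_2 = 2, measures how hard the graph is to disconnect: larger values mean better connectivity. There is one zero in the spectrum, matching the 1 component.

2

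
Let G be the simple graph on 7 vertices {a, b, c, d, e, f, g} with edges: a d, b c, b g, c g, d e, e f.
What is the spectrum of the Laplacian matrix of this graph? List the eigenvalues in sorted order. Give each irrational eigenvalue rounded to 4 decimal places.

With the vertex order [a, b, c, d, e, f, g], the degrees are [1, 2, 2, 2, 2, 1, 2], giving D = diag(1, 2, 2, 2, 2, 1, 2) and L = D - A. L is symmetric positive semidefinite, so every eigenvalue is real and nonnegative. The 2 zero eigenvalues correspond to the 2 connected components. The eigenvalues sum to 12, which equals trace(L) = 2|E|.

[0, 0, 0.5858, 2, 3, 3, 3.4142]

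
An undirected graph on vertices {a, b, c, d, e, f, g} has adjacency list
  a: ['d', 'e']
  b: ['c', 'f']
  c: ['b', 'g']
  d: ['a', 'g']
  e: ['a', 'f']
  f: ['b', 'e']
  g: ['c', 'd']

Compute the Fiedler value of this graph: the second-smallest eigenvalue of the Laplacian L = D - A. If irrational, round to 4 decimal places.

0.7530

With the vertex order [a, b, c, d, e, f, g], the degrees are [2, 2, 2, 2, 2, 2, 2], giving D = diag(2, 2, 2, 2, 2, 2, 2) and L = D - A. The smallest Laplacian eigenvalue is always 0. The next one, lambda_2 = 0.7530, measures how hard the graph is to disconnect: larger values mean better connectivity. By the matrix-tree theorem the graph has (1/7) * product of the nonzero eigenvalues = 7 spanning trees. The largest eigenvalue, 3.8019, is at most the vertex count 7.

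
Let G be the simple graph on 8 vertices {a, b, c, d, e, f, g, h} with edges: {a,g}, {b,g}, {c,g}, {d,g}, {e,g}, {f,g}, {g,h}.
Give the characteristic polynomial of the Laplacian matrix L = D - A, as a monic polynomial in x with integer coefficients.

x^8 - 14x^7 + 63x^6 - 140x^5 + 175x^4 - 126x^3 + 49x^2 - 8x

Reading degrees in the order [a, b, c, d, e, f, g, h] gives [1, 1, 1, 1, 1, 1, 7, 1]; set D = diag(1, 1, 1, 1, 1, 1, 7, 1) and form L = D - A. Computing det(xI - L) by cofactor expansion (or equivalently via sum-over-permutations) gives x^8 - 14x^7 + 63x^6 - 140x^5 + 175x^4 - 126x^3 + 49x^2 - 8x. Since p(0) = det(-L) = 0, x divides p(x).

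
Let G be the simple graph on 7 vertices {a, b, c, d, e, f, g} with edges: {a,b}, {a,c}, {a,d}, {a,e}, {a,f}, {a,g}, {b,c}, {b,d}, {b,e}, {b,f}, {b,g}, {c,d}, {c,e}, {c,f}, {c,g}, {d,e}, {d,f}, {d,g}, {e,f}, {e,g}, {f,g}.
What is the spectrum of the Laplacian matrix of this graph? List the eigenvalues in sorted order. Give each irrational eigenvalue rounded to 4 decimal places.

[0, 7, 7, 7, 7, 7, 7]

Reading degrees in the order [a, b, c, d, e, f, g] gives [6, 6, 6, 6, 6, 6, 6]; set D = diag(6, 6, 6, 6, 6, 6, 6) and form L = D - A. Since every row of L sums to 0, the all-ones vector is in the kernel and 0 is an eigenvalue. The single zero eigenvalue shows the graph is connected.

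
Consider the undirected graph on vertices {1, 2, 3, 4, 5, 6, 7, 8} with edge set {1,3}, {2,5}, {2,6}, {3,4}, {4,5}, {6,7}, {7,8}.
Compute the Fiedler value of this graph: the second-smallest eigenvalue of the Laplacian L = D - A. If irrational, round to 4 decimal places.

Each diagonal entry of L is the vertex degree and each off-diagonal entry is -1 where an edge is present, 0 otherwise; in the order [1, 2, 3, 4, 5, 6, 7, 8] the diagonal is [1, 2, 2, 2, 2, 2, 2, 1]. Computing the eigenvalues of L and sorting gives [0, 0.1522, 0.5858, 1.2346, 2, 2.7654, 3.4142, 3.8478]. The Fiedler value lambda_2 = 0.1522 is strictly positive, so the graph is connected. By the matrix-tree theorem the graph has (1/8) * product of the nonzero eigenvalues = 1 spanning tree. There is one zero in the spectrum, matching the 1 component.

0.1522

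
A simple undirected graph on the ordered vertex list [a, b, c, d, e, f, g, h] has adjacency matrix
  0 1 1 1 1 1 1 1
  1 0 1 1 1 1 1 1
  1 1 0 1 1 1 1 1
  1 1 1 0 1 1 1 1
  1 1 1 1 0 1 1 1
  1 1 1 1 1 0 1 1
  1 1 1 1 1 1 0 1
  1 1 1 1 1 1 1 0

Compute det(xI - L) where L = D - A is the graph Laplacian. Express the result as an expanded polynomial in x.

x^8 - 56x^7 + 1344x^6 - 17920x^5 + 143360x^4 - 688128x^3 + 1835008x^2 - 2097152x

Each diagonal entry of L is the vertex degree and each off-diagonal entry is -1 where an edge is present, 0 otherwise; in the order [a, b, c, d, e, f, g, h] the diagonal is [7, 7, 7, 7, 7, 7, 7, 7]. Computing det(xI - L) by cofactor expansion (or equivalently via sum-over-permutations) gives x^8 - 56x^7 + 1344x^6 - 17920x^5 + 143360x^4 - 688128x^3 + 1835008x^2 - 2097152x. Since p(0) = det(-L) = 0, x divides p(x). By the matrix-tree theorem the graph has (1/8) * product of the nonzero eigenvalues = 262144 spanning trees.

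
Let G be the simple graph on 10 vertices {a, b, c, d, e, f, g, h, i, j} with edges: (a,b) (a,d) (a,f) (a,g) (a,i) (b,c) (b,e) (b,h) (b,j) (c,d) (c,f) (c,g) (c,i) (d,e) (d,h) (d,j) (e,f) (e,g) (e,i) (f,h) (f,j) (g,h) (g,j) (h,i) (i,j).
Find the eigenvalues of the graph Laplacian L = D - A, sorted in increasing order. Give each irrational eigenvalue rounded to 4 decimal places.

Each diagonal entry of L is the vertex degree and each off-diagonal entry is -1 where an edge is present, 0 otherwise; in the order [a, b, c, d, e, f, g, h, i, j] the diagonal is [5, 5, 5, 5, 5, 5, 5, 5, 5, 5]. L is symmetric positive semidefinite, so every eigenvalue is real and nonnegative. The single zero eigenvalue shows the graph is connected. There is one zero in the spectrum, matching the 1 component.

[0, 5, 5, 5, 5, 5, 5, 5, 5, 10]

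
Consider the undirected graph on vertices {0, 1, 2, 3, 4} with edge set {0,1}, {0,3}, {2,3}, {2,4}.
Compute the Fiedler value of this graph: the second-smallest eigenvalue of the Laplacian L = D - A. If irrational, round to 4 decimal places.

With the vertex order [0, 1, 2, 3, 4], the degrees are [2, 1, 2, 2, 1], giving D = diag(2, 1, 2, 2, 1) and L = D - A. The sorted Laplacian eigenvalues are [0, 0.3820, 1.3820, 2.6180, 3.6180]; the algebraic connectivity is the second entry, 0.3820.

0.3820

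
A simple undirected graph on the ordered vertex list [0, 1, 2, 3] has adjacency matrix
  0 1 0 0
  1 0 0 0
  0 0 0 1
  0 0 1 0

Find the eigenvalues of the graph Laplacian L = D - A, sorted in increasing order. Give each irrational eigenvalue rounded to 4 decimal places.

Reading degrees in the order [0, 1, 2, 3] gives [1, 1, 1, 1]; set D = diag(1, 1, 1, 1) and form L = D - A. Diagonalising L (or applying a numerical eigensolver to the 4x4 matrix) gives the spectrum above. The 2 zero eigenvalues correspond to the 2 connected components. The largest eigenvalue, 2, is at most the vertex count 4.

[0, 0, 2, 2]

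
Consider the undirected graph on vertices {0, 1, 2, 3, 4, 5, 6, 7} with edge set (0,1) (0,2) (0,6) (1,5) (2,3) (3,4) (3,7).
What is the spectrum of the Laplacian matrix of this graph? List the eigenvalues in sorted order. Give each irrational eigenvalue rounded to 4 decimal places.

Reading degrees in the order [0, 1, 2, 3, 4, 5, 6, 7] gives [3, 2, 2, 3, 1, 1, 1, 1]; set D = diag(3, 2, 2, 3, 1, 1, 1, 1) and form L = D - A. Diagonalising L (or applying a numerical eigensolver to the 8x8 matrix) gives the spectrum above. By the matrix-tree theorem the graph has (1/8) * product of the nonzero eigenvalues = 1 spanning tree.

[0, 0.2137, 0.6177, 1, 1.4977, 2.3537, 3.8408, 4.4763]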